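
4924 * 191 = 940484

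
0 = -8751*0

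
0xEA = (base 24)9I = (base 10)234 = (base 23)A4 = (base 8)352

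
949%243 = 220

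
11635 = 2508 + 9127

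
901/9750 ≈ 0.0924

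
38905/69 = 563 + 58/69 ≈ 563.84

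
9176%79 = 12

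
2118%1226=892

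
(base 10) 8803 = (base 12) 5117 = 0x2263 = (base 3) 110002001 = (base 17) 1d7e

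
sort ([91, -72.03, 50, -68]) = [-72.03, -68, 50, 91]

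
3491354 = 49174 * 71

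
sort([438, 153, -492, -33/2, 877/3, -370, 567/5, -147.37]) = [-492, -370, -147.37, -33/2, 567/5, 153, 877/3, 438]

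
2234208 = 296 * 7548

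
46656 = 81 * 576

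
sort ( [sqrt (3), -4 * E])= [-4 * E, sqrt (3)]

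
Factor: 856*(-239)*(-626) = 2^4*107^1*239^1*313^1 = 128069584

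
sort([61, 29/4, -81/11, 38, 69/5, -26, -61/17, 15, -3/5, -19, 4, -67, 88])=[-67, -26, -19, -81/11, -61/17, -3/5, 4, 29/4, 69/5, 15, 38, 61, 88]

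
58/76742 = 29/38371 ≈ 0.000756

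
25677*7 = 179739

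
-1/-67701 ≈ 0.0000148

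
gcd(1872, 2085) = 3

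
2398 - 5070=-2672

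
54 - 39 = 15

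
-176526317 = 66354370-242880687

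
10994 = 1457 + 9537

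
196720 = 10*19672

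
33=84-51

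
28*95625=2677500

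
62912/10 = 31456/5 = 6291.20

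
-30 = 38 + -68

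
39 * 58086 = 2265354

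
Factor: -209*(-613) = 11^1*19^1*613^1 = 128117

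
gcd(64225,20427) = 1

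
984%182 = 74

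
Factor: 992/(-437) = -1*2^5*19^(-1)*23^(-1)*31^1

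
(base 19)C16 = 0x1105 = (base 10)4357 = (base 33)401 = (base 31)4GH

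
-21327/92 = -231-75/92 ≈ -231.82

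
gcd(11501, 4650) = 31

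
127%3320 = 127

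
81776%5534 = 4300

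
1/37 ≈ 0.0270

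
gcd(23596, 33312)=1388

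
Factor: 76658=2^1 * 38329^1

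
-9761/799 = -12 - 173/799 ≈ -12.22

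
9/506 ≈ 0.0178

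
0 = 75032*0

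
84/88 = 21/22 ≈ 0.955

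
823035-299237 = 523798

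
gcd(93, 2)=1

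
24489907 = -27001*(-907)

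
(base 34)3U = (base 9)156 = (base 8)204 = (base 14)96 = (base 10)132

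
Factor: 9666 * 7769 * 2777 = 2^1 * 3^3 * 17^1 * 179^1 * 457^1 * 2777^1 = 208539242658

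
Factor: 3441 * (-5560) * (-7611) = 2^3 * 3^2 * 5^1 * 31^1 * 37^1 * 43^1 * 59^1 * 139^1 = 145613347560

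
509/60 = 8 + 29/60 ≈ 8.48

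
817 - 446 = 371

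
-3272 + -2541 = -5813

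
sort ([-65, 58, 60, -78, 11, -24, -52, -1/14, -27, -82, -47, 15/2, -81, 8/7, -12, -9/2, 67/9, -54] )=[-82, -81, -78, -65, -54, -52, -47, -27, -24, -12, -9/2, -1/14, 8/7, 67/9, 15/2, 11, 58, 60] 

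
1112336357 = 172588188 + 939748169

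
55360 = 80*692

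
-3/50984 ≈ -0.0000588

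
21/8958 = 7/2986 ≈ 0.00234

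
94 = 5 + 89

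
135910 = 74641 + 61269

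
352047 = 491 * 717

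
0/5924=0=0.00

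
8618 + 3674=12292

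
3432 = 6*572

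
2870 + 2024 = 4894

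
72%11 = 6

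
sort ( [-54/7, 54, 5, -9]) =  [-9, -54/7, 5, 54]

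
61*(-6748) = -411628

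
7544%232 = 120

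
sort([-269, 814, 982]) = [-269, 814, 982]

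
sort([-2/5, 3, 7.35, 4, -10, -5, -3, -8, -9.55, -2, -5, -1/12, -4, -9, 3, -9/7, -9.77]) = [-10, -9.77, -9.55, -9, -8, -5, -5, -4, -3, -2, -9/7, -2/5, -1/12, 3, 3, 4, 7.35]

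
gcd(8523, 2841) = 2841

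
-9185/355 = -1837/71 ≈ -25.87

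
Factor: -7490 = -1 * 2^1 * 5^1 * 7^1 * 107^1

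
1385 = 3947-2562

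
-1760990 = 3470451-5231441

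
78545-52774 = 25771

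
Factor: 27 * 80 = 2^4 * 3^3 * 5^1 = 2160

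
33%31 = 2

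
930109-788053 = 142056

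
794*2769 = 2198586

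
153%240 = 153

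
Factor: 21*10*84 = 2^3*3^2*5^1*7^2 = 17640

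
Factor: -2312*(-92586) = 2^4*3^1*13^1*17^2*1187^1 = 214058832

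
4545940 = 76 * 59815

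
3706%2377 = 1329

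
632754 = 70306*9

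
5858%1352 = 450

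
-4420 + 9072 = 4652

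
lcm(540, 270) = 540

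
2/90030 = 1/45015 ≈ 0.0000222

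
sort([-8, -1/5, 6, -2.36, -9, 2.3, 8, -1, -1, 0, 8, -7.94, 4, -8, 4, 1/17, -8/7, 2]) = [-9, -8, -8, -7.94, -2.36, -8/7, -1, -1, -1/5, 0, 1/17, 2, 2.3, 4, 4, 6, 8, 8]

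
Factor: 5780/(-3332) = -1*5^1*7^(-2)*17^1 = -85/49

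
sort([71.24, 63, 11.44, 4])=[4, 11.44, 63, 71.24]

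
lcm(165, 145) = 4785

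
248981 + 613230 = 862211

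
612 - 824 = -212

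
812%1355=812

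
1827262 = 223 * 8194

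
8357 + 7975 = 16332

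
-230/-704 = 115/352 ≈ 0.327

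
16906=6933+9973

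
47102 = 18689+28413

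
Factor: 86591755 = 5^1 * 293^1 * 59107^1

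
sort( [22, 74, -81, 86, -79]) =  [-81, -79, 22, 74, 86]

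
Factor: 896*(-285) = -1*2^7*3^1*5^1*7^1*19^1 = -255360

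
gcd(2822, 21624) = 34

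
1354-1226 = 128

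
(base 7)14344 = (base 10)3952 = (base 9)5371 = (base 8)7560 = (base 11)2a73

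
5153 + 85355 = 90508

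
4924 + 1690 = 6614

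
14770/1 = 14770 = 14770.00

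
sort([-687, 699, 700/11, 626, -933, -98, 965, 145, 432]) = [-933, -687, -98, 700/11, 145, 432, 626, 699, 965]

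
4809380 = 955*5036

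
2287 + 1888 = 4175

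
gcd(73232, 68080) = 368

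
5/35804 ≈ 0.000140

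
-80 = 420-500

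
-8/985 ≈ -0.00812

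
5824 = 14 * 416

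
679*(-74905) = -50860495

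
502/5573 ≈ 0.0901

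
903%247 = 162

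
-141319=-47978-93341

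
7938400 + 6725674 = 14664074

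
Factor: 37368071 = 13^1 * 2874467^1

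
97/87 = 1+10/87≈1.11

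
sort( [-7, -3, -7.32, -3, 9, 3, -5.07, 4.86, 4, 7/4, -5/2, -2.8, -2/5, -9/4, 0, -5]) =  [-7.32, -7, -5.07, -5, -3, -3, -2.8, -5/2, -9/4, -2/5, 0, 7/4, 3, 4, 4.86, 9]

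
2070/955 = 414/191 ≈ 2.17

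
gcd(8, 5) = 1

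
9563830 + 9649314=19213144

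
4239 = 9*471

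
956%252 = 200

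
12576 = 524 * 24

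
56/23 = 2 + 10/23 ≈ 2.43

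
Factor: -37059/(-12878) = 2^(-1)*3^1*11^1*47^(-1)*137^(-1)*1123^1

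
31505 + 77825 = 109330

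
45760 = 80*572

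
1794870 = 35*51282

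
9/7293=3/2431 ≈ 0.00123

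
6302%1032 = 110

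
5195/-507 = -10 - 125/507 ≈ -10.25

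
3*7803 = 23409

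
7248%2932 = 1384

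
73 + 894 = 967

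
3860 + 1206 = 5066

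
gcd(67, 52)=1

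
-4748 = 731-5479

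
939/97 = 9+66/97 ≈ 9.68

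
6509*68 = 442612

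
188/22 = 94/11≈8.55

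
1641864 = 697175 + 944689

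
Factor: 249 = 3^1 * 83^1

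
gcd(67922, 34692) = 2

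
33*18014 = 594462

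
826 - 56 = 770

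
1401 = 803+598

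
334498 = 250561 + 83937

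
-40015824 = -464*86241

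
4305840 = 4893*880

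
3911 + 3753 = 7664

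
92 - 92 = 0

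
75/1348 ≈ 0.0556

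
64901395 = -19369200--84270595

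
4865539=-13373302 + 18238841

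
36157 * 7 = 253099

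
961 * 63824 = 61334864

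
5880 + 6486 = 12366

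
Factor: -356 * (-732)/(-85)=-1 * 2^4 * 3^1 * 5^(-1) * 17^(-1) * 61^1 * 89^1=-260592/85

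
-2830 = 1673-4503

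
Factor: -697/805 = -1*5^(-1)*7^(-1)*17^1*23^(-1)*41^1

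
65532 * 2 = 131064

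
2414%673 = 395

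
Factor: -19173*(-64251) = 3^3*7^1*11^3*59^1*83^1 = 1231884423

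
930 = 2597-1667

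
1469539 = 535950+933589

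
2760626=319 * 8654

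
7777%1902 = 169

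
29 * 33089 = 959581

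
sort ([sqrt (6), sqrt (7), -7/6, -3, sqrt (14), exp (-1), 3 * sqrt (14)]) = [-3, -7/6, exp (-1), sqrt (6), sqrt (7), sqrt (14), 3 * sqrt (14)]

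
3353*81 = 271593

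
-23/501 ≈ -0.0459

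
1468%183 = 4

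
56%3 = 2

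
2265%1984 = 281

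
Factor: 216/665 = 2^3*3^3*5^(-1)*7^(-1)*19^(-1)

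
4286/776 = 2143/388 ≈ 5.52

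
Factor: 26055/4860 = 2^(-2)*3^(-2)*193^1 = 193/36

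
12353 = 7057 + 5296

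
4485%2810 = 1675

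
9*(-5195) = -46755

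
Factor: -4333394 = -1 * 2^1 * 13^1 * 166669^1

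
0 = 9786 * 0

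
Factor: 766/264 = 2^(-2)*3^(-1)*11^(-1)*383^1 = 383/132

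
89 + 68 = 157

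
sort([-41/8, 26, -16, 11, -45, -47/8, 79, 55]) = [-45, -16, -47/8, -41/8, 11, 26, 55, 79]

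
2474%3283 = 2474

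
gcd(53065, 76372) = 1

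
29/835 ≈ 0.0347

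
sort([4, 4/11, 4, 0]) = [0, 4/11, 4, 4]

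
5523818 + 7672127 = 13195945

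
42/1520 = 21/760 ≈ 0.0276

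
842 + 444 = 1286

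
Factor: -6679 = -1*6679^1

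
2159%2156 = 3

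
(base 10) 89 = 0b1011001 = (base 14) 65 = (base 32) 2p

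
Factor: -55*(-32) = 2^5*5^1*11^1 = 1760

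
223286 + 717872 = 941158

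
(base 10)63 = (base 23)2h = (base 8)77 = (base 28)27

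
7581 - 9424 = -1843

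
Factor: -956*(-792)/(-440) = -1*2^2*3^2*5^(-1)*239^1 = -8604/5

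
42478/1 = 42478 = 42478.00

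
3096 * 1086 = 3362256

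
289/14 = 20 + 9/14 ≈ 20.64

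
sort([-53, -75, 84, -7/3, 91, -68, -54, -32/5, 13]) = [-75, -68, -54, -53, -32/5, -7/3, 13, 84, 91]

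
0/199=0=0.00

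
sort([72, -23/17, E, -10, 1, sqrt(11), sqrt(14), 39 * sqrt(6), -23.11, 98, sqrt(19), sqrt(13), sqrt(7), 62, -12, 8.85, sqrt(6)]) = [-23.11, -12, -10, -23/17, 1, sqrt(6), sqrt(7), E, sqrt(11), sqrt(13), sqrt(14), sqrt(19), 8.85, 62, 72, 39 * sqrt(6), 98]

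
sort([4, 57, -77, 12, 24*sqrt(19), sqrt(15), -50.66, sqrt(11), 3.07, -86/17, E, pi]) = [-77, -50.66, -86/17, E, 3.07, pi, sqrt(11), sqrt(15), 4, 12, 57, 24*sqrt(19)]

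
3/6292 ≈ 0.000477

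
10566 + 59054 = 69620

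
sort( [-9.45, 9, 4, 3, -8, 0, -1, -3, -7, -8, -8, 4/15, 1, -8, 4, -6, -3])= [-9.45, -8, -8, -8, -8, -7, -6, -3, -3, -1, 0, 4/15, 1, 3, 4, 4, 9]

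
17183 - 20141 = -2958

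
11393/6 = 1898 + 5/6 ≈ 1898.83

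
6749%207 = 125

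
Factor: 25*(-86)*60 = -1*2^3*3^1*5^3*43^1 = -129000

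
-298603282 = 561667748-860271030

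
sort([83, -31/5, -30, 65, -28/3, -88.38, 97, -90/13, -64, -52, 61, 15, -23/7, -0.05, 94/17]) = [-88.38, -64, -52, -30, -28/3, -90/13, -31/5, -23/7, -0.05, 94/17, 15, 61, 65, 83, 97]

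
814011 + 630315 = 1444326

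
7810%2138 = 1396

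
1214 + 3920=5134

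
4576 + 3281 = 7857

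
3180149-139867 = 3040282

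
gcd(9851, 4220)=1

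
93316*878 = 81931448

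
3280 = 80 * 41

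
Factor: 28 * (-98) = -1 * 2^3 * 7^3 = -2744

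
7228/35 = 206 + 18/35 ≈ 206.51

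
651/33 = 217/11 ≈ 19.73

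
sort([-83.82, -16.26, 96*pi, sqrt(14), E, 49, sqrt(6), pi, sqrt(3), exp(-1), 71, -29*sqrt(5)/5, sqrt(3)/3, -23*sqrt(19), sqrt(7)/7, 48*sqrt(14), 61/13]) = [-23*sqrt(19), -83.82, -16.26, -29*sqrt(5)/5, exp(-1), sqrt(7)/7, sqrt(3)/3, sqrt(3), sqrt(6), E, pi, sqrt(14), 61/13, 49, 71, 48*sqrt(14), 96*pi]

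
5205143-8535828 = -3330685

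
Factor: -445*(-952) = 2^3*5^1*7^1*17^1*89^1 = 423640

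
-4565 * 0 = 0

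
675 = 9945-9270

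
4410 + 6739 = 11149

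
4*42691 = 170764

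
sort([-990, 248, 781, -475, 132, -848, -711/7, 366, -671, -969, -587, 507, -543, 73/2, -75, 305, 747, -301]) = [-990, -969, -848, -671, -587, -543, -475, -301, -711/7, -75, 73/2, 132, 248, 305, 366, 507, 747, 781]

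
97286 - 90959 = 6327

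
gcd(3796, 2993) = 73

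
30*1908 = 57240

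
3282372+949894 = 4232266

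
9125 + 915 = 10040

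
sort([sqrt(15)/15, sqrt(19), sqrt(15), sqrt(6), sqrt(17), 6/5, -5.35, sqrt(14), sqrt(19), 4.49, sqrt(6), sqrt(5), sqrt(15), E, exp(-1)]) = [-5.35, sqrt(15)/15, exp(-1), 6/5, sqrt(5), sqrt(6), sqrt(6), E, sqrt(14), sqrt(15), sqrt(15), sqrt(17), sqrt(19), sqrt(19), 4.49]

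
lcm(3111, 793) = 40443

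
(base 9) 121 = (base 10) 100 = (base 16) 64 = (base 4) 1210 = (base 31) 37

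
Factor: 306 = 2^1 * 3^2 * 17^1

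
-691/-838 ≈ 0.825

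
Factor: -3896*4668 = -1*2^5*3^1*389^1*487^1 = -18186528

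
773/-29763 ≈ -0.0260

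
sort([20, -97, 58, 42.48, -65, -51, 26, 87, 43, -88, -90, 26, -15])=[-97, -90, -88, -65, -51, -15, 20, 26, 26, 42.48, 43, 58, 87]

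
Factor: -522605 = -1 * 5^1 * 127^1 * 823^1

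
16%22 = 16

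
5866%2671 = 524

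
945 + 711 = 1656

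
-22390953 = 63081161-85472114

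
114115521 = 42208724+71906797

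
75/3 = 25 = 25.00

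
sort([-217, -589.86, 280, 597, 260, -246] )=[-589.86, -246, -217, 260, 280, 597] 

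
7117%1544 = 941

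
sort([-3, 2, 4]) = [-3, 2, 4]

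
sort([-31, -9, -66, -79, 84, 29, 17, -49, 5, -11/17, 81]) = [-79, -66, -49, -31, -9, -11/17, 5, 17, 29, 81, 84]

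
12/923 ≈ 0.0130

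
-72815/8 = -9101 - 7/8 ≈ -9101.88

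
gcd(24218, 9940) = 2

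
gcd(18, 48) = 6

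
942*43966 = 41415972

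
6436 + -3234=3202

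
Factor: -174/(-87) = 2^1 = 2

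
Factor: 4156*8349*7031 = 2^2*3^1*11^2*23^1*79^1*89^1*1039^1 = 243964759764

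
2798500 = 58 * 48250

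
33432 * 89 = 2975448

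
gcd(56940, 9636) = 876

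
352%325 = 27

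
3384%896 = 696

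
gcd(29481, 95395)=1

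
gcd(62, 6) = 2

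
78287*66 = 5166942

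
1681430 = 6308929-4627499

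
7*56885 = 398195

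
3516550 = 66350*53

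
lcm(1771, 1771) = 1771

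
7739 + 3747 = 11486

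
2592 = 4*648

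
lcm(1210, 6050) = 6050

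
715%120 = 115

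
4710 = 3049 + 1661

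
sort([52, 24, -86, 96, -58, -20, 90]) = [-86, -58, -20, 24, 52, 90, 96]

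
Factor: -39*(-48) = 2^4*3^2*13^1 = 1872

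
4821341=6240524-1419183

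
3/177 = 1/59 ≈ 0.0169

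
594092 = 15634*38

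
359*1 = 359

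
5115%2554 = 7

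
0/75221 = 0 = 0.00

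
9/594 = 1/66 ≈ 0.0152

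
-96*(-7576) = 727296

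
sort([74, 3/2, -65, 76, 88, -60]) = [-65, -60, 3/2, 74, 76, 88]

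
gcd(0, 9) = 9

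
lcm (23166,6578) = 532818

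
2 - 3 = -1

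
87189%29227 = 28735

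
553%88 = 25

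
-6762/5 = -1352 - 2/5 = -1352.40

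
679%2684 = 679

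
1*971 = 971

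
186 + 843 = 1029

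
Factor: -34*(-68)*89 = 2^3*17^2*89^1 = 205768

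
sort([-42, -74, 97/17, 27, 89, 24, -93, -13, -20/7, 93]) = [-93, -74, -42, -13, -20/7, 97/17, 24, 27, 89, 93]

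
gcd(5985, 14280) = 105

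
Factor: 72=2^3*3^2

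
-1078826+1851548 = 772722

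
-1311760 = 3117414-4429174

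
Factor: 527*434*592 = 2^5*7^1*17^1*31^2*37^1 = 135401056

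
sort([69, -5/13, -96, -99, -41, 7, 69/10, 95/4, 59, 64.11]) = [-99, -96, -41, -5/13, 69/10, 7, 95/4, 59, 64.11, 69]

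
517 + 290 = 807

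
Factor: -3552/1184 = -1*3^1 = -3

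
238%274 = 238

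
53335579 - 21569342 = 31766237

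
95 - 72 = 23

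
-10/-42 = 5/21 ≈ 0.238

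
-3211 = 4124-7335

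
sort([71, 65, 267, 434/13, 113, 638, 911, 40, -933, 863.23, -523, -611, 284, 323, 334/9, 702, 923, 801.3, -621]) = [-933, -621, -611, -523, 434/13, 334/9, 40, 65, 71, 113, 267, 284, 323, 638, 702, 801.3, 863.23, 911, 923]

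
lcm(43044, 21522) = 43044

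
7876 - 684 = 7192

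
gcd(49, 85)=1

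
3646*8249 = 30075854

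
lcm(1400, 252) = 12600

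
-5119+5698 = 579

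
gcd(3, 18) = 3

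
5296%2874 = 2422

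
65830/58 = 1135 = 1135.00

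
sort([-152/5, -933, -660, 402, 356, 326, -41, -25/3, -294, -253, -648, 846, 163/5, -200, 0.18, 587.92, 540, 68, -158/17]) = [-933, -660, -648, -294, -253, -200, -41, -152/5, -158/17, -25/3, 0.18, 163/5, 68, 326, 356, 402, 540, 587.92, 846]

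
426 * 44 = 18744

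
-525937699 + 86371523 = -439566176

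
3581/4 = 895 + 1/4 = 895.25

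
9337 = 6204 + 3133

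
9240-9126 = 114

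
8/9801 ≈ 0.000816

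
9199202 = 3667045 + 5532157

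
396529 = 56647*7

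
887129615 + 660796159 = 1547925774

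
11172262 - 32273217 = -21100955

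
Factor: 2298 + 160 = 2^1 * 1229^1 = 2458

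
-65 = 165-230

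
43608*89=3881112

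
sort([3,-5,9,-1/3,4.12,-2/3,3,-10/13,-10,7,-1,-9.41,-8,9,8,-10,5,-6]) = [-10,-10,-9.41,-8,-6,-5,-1,-10/13,-2/3,-1/3,3,3,4.12,5,7,8,9,9]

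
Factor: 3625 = 5^3*29^1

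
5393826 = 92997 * 58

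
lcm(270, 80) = 2160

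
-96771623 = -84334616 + -12437007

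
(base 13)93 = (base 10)120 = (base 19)66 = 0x78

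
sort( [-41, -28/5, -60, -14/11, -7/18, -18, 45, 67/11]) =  [-60, -41, -18, -28/5, -14/11, -7/18, 67/11, 45]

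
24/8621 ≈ 0.00278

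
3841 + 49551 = 53392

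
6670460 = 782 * 8530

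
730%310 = 110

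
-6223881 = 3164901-9388782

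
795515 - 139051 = 656464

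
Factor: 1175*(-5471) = -1*5^2*47^1*5471^1 = -6428425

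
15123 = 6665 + 8458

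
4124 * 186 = 767064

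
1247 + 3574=4821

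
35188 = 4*8797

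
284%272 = 12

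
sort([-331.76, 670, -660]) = [-660, -331.76, 670]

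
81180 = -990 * (-82)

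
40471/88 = 459 + 79/88 ≈ 459.90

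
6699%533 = 303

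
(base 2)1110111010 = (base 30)11o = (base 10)954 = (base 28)162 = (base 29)13q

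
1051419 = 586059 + 465360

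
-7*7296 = -51072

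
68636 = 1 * 68636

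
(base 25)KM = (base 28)II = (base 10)522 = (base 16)20A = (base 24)LI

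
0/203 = 0 = 0.00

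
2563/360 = 7 + 43/360≈7.12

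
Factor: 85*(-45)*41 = -1*3^2*5^2*17^1*41^1 = -156825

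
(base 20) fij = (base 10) 6379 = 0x18eb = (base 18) 11c7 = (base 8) 14353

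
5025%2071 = 883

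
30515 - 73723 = -43208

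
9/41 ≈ 0.220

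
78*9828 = 766584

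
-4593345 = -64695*71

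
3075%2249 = 826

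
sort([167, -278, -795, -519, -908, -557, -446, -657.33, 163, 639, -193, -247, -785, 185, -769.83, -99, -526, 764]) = [-908, -795, -785, -769.83, -657.33, -557, -526, -519, -446, -278, -247, -193, -99, 163, 167, 185, 639, 764]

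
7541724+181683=7723407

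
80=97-17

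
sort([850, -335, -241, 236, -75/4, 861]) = [-335, -241, -75/4, 236, 850, 861]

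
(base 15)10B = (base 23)A6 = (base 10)236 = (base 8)354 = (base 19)C8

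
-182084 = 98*(-1858)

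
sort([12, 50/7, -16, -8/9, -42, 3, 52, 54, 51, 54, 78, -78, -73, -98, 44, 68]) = [-98, -78, -73, -42, -16, -8/9, 3, 50/7, 12, 44, 51, 52, 54, 54, 68, 78]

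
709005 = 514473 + 194532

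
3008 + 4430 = 7438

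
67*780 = 52260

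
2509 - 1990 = 519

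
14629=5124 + 9505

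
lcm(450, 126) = 3150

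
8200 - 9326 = -1126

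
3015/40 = 603/8 ≈ 75.38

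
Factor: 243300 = 2^2*3^1*5^2*811^1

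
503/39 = 12 + 35/39 ≈ 12.90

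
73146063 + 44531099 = 117677162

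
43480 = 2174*20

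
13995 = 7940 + 6055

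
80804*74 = 5979496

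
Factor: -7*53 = -1*7^1*53^1 = -371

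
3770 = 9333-5563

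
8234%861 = 485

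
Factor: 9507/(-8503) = -1*3^1*11^(-1)*773^(-1)*3169^1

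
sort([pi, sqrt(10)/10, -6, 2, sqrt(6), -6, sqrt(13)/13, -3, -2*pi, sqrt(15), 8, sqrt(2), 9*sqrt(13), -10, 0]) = [-10, -2*pi, -6, -6, -3, 0, sqrt(13)/13, sqrt(10)/10, sqrt(2), 2, sqrt(6), pi, sqrt(15), 8, 9*sqrt(13)]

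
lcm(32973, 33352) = 2901624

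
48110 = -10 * (-4811)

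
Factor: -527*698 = -1*2^1*17^1*31^1*349^1 = -367846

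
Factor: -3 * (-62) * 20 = 2^3 * 3^1 * 5^1 * 31^1 = 3720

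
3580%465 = 325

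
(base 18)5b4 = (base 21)42g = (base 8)3436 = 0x71e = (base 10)1822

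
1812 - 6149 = -4337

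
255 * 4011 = 1022805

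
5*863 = 4315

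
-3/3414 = -1/1138 ≈ -0.000879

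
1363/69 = 19+52/69 ≈ 19.75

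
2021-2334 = -313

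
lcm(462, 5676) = 39732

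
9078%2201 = 274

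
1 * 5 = 5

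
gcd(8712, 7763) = 1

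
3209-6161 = -2952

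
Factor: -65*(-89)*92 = 2^2*5^1*13^1*23^1*89^1 = 532220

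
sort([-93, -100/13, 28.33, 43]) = [-93, -100/13, 28.33, 43]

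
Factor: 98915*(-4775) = -1*5^3*73^1*191^1*271^1 = -472319125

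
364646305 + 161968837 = 526615142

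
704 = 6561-5857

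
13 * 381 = 4953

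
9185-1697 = 7488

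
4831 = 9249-4418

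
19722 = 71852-52130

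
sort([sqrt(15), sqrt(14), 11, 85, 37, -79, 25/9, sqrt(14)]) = [-79, 25/9, sqrt(14), sqrt(14), sqrt(15), 11, 37, 85]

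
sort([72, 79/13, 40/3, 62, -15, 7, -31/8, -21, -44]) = [-44, -21, -15, -31/8, 79/13, 7, 40/3, 62, 72]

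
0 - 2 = -2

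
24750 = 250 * 99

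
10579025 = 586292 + 9992733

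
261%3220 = 261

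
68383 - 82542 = -14159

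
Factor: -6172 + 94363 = 3^2*41^1*239^1 = 88191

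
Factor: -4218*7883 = -1*2^1*3^1*19^1*37^1*7883^1 = -33250494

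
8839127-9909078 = -1069951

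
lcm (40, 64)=320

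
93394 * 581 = 54261914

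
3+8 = 11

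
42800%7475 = 5425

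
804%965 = 804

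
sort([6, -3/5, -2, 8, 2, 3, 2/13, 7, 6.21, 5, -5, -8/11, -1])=[-5, -2, -1, -8/11, -3/5, 2/13, 2, 3, 5, 6, 6.21, 7, 8]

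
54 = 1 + 53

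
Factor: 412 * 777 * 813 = 2^2 * 3^2 * 7^1 * 37^1 * 103^1 * 271^1 = 260260812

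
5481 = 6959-1478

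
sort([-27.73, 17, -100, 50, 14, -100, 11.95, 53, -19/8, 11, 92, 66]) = [-100, -100, -27.73, -19/8, 11, 11.95, 14, 17, 50, 53, 66, 92]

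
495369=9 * 55041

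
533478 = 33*16166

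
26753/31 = 863 = 863.00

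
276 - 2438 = -2162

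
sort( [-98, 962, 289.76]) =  [-98, 289.76, 962]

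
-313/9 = -34 - 7/9 ≈ -34.78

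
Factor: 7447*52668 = 2^2*3^2*7^1*11^2*19^1*677^1 = 392218596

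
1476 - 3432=-1956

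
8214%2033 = 82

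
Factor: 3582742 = 2^1*1791371^1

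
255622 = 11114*23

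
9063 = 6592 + 2471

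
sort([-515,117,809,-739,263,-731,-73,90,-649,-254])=[-739,-731,-649,-515,-254,-73,90,117,263,809]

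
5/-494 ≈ -0.0101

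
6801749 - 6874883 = -73134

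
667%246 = 175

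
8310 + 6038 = 14348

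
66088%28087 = 9914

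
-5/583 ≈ -0.00858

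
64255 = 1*64255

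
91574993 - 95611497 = -4036504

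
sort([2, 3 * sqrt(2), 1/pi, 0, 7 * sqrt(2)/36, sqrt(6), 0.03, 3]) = [0, 0.03, 7 * sqrt(2)/36, 1/pi, 2, sqrt(6), 3, 3 * sqrt(2)]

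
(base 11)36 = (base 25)1e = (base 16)27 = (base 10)39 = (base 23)1g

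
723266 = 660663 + 62603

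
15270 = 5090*3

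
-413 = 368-781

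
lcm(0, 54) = 0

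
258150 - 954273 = -696123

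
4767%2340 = 87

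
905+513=1418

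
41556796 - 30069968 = 11486828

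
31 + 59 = 90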